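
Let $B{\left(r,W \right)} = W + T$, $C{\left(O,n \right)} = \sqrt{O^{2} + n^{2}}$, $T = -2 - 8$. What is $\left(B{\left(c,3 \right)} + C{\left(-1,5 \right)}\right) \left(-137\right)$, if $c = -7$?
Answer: $959 - 137 \sqrt{26} \approx 260.43$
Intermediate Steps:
$T = -10$ ($T = -2 - 8 = -10$)
$B{\left(r,W \right)} = -10 + W$ ($B{\left(r,W \right)} = W - 10 = -10 + W$)
$\left(B{\left(c,3 \right)} + C{\left(-1,5 \right)}\right) \left(-137\right) = \left(\left(-10 + 3\right) + \sqrt{\left(-1\right)^{2} + 5^{2}}\right) \left(-137\right) = \left(-7 + \sqrt{1 + 25}\right) \left(-137\right) = \left(-7 + \sqrt{26}\right) \left(-137\right) = 959 - 137 \sqrt{26}$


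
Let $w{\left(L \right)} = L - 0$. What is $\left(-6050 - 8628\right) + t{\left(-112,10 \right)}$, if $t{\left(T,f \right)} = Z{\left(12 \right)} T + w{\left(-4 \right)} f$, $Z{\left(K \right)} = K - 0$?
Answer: $-16062$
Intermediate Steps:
$Z{\left(K \right)} = K$ ($Z{\left(K \right)} = K + 0 = K$)
$w{\left(L \right)} = L$ ($w{\left(L \right)} = L + 0 = L$)
$t{\left(T,f \right)} = - 4 f + 12 T$ ($t{\left(T,f \right)} = 12 T - 4 f = - 4 f + 12 T$)
$\left(-6050 - 8628\right) + t{\left(-112,10 \right)} = \left(-6050 - 8628\right) + \left(\left(-4\right) 10 + 12 \left(-112\right)\right) = -14678 - 1384 = -16062$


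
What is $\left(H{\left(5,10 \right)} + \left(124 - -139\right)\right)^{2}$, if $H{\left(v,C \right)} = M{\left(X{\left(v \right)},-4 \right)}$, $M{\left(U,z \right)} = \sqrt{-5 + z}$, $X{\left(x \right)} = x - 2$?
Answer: $69160 + 1578 i \approx 69160.0 + 1578.0 i$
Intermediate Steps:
$X{\left(x \right)} = -2 + x$ ($X{\left(x \right)} = x - 2 = -2 + x$)
$H{\left(v,C \right)} = 3 i$ ($H{\left(v,C \right)} = \sqrt{-5 - 4} = \sqrt{-9} = 3 i$)
$\left(H{\left(5,10 \right)} + \left(124 - -139\right)\right)^{2} = \left(3 i + \left(124 - -139\right)\right)^{2} = \left(3 i + \left(124 + 139\right)\right)^{2} = \left(3 i + 263\right)^{2} = \left(263 + 3 i\right)^{2}$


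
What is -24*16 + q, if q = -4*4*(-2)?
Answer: -352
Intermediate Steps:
q = 32 (q = -16*(-2) = 32)
-24*16 + q = -24*16 + 32 = -384 + 32 = -352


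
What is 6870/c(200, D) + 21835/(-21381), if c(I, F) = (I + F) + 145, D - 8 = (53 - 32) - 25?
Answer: 139267055/7461969 ≈ 18.664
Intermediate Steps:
D = 4 (D = 8 + ((53 - 32) - 25) = 8 + (21 - 25) = 8 - 4 = 4)
c(I, F) = 145 + F + I (c(I, F) = (F + I) + 145 = 145 + F + I)
6870/c(200, D) + 21835/(-21381) = 6870/(145 + 4 + 200) + 21835/(-21381) = 6870/349 + 21835*(-1/21381) = 6870*(1/349) - 21835/21381 = 6870/349 - 21835/21381 = 139267055/7461969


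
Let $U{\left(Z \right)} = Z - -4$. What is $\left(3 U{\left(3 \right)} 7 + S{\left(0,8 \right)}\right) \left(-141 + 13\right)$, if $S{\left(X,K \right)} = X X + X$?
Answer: $-18816$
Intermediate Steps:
$U{\left(Z \right)} = 4 + Z$ ($U{\left(Z \right)} = Z + 4 = 4 + Z$)
$S{\left(X,K \right)} = X + X^{2}$ ($S{\left(X,K \right)} = X^{2} + X = X + X^{2}$)
$\left(3 U{\left(3 \right)} 7 + S{\left(0,8 \right)}\right) \left(-141 + 13\right) = \left(3 \left(4 + 3\right) 7 + 0 \left(1 + 0\right)\right) \left(-141 + 13\right) = \left(3 \cdot 7 \cdot 7 + 0 \cdot 1\right) \left(-128\right) = \left(21 \cdot 7 + 0\right) \left(-128\right) = \left(147 + 0\right) \left(-128\right) = 147 \left(-128\right) = -18816$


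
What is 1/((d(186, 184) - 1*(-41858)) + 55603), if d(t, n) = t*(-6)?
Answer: 1/96345 ≈ 1.0379e-5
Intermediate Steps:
d(t, n) = -6*t
1/((d(186, 184) - 1*(-41858)) + 55603) = 1/((-6*186 - 1*(-41858)) + 55603) = 1/((-1116 + 41858) + 55603) = 1/(40742 + 55603) = 1/96345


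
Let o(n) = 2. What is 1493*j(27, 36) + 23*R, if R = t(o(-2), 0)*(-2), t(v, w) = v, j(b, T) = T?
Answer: 53656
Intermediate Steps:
R = -4 (R = 2*(-2) = -4)
1493*j(27, 36) + 23*R = 1493*36 + 23*(-4) = 53748 - 92 = 53656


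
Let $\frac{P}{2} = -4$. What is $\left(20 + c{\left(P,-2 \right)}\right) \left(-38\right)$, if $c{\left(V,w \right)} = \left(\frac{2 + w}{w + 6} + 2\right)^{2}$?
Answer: $-912$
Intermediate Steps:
$P = -8$ ($P = 2 \left(-4\right) = -8$)
$c{\left(V,w \right)} = \left(2 + \frac{2 + w}{6 + w}\right)^{2}$ ($c{\left(V,w \right)} = \left(\frac{2 + w}{6 + w} + 2\right)^{2} = \left(2 + \frac{2 + w}{6 + w}\right)^{2}$)
$\left(20 + c{\left(P,-2 \right)}\right) \left(-38\right) = \left(20 + \frac{\left(14 + 3 \left(-2\right)\right)^{2}}{\left(6 - 2\right)^{2}}\right) \left(-38\right) = \left(20 + \frac{\left(14 - 6\right)^{2}}{16}\right) \left(-38\right) = \left(20 + \frac{8^{2}}{16}\right) \left(-38\right) = \left(20 + \frac{1}{16} \cdot 64\right) \left(-38\right) = \left(20 + 4\right) \left(-38\right) = 24 \left(-38\right) = -912$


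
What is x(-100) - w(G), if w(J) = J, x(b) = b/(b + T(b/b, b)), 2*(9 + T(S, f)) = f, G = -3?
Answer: 577/159 ≈ 3.6289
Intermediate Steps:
T(S, f) = -9 + f/2
x(b) = b/(-9 + 3*b/2) (x(b) = b/(b + (-9 + b/2)) = b/(-9 + 3*b/2))
x(-100) - w(G) = (2/3)*(-100)/(-6 - 100) - 1*(-3) = (2/3)*(-100)/(-106) + 3 = (2/3)*(-100)*(-1/106) + 3 = 100/159 + 3 = 577/159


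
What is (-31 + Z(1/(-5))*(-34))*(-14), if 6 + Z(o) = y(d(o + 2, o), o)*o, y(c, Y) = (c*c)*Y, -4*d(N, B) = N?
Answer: -6045361/2500 ≈ -2418.1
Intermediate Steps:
d(N, B) = -N/4
y(c, Y) = Y*c² (y(c, Y) = c²*Y = Y*c²)
Z(o) = -6 + o²*(-½ - o/4)² (Z(o) = -6 + (o*(-(o + 2)/4)²)*o = -6 + (o*(-(2 + o)/4)²)*o = -6 + (o*(-½ - o/4)²)*o = -6 + o²*(-½ - o/4)²)
(-31 + Z(1/(-5))*(-34))*(-14) = (-31 + (-6 + (1/(-5))²*(2 + 1/(-5))²/16)*(-34))*(-14) = (-31 + (-6 + (1*(-⅕))²*(2 + 1*(-⅕))²/16)*(-34))*(-14) = (-31 + (-6 + (-⅕)²*(2 - ⅕)²/16)*(-34))*(-14) = (-31 + (-6 + (1/16)*(1/25)*(9/5)²)*(-34))*(-14) = (-31 + (-6 + (1/16)*(1/25)*(81/25))*(-34))*(-14) = (-31 + (-6 + 81/10000)*(-34))*(-14) = (-31 - 59919/10000*(-34))*(-14) = (-31 + 1018623/5000)*(-14) = (863623/5000)*(-14) = -6045361/2500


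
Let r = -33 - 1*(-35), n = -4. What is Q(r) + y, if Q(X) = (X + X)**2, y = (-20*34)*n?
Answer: 2736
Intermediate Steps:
r = 2 (r = -33 + 35 = 2)
y = 2720 (y = -20*34*(-4) = -680*(-4) = 2720)
Q(X) = 4*X**2 (Q(X) = (2*X)**2 = 4*X**2)
Q(r) + y = 4*2**2 + 2720 = 4*4 + 2720 = 16 + 2720 = 2736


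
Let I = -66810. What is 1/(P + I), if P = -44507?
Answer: -1/111317 ≈ -8.9833e-6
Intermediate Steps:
1/(P + I) = 1/(-44507 - 66810) = 1/(-111317) = -1/111317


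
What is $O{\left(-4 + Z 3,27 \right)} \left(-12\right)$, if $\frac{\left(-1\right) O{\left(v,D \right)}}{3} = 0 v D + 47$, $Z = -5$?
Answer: $1692$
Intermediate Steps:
$O{\left(v,D \right)} = -141$ ($O{\left(v,D \right)} = - 3 \left(0 v D + 47\right) = - 3 \left(0 D + 47\right) = - 3 \left(0 + 47\right) = \left(-3\right) 47 = -141$)
$O{\left(-4 + Z 3,27 \right)} \left(-12\right) = \left(-141\right) \left(-12\right) = 1692$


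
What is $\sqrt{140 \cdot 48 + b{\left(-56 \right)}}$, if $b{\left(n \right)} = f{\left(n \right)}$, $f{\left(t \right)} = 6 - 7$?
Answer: $\sqrt{6719} \approx 81.969$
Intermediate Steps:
$f{\left(t \right)} = -1$
$b{\left(n \right)} = -1$
$\sqrt{140 \cdot 48 + b{\left(-56 \right)}} = \sqrt{140 \cdot 48 - 1} = \sqrt{6720 - 1} = \sqrt{6719}$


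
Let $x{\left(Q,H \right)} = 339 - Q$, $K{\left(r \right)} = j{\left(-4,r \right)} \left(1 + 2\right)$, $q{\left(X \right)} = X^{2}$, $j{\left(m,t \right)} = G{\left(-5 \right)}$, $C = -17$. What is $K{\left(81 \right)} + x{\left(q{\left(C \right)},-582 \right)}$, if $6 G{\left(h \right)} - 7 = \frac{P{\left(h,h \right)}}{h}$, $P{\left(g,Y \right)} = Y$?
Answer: $54$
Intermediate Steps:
$G{\left(h \right)} = \frac{4}{3}$ ($G{\left(h \right)} = \frac{7}{6} + \frac{h \frac{1}{h}}{6} = \frac{7}{6} + \frac{1}{6} \cdot 1 = \frac{7}{6} + \frac{1}{6} = \frac{4}{3}$)
$j{\left(m,t \right)} = \frac{4}{3}$
$K{\left(r \right)} = 4$ ($K{\left(r \right)} = \frac{4 \left(1 + 2\right)}{3} = \frac{4}{3} \cdot 3 = 4$)
$K{\left(81 \right)} + x{\left(q{\left(C \right)},-582 \right)} = 4 + \left(339 - \left(-17\right)^{2}\right) = 4 + \left(339 - 289\right) = 4 + 50 = 54$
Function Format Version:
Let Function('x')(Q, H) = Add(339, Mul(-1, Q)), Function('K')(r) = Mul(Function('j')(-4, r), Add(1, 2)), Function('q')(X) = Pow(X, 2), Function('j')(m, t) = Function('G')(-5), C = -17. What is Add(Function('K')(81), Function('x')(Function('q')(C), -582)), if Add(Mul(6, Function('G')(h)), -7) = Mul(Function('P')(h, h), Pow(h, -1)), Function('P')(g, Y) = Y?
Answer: 54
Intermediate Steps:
Function('G')(h) = Rational(4, 3) (Function('G')(h) = Add(Rational(7, 6), Mul(Rational(1, 6), Mul(h, Pow(h, -1)))) = Add(Rational(7, 6), Mul(Rational(1, 6), 1)) = Add(Rational(7, 6), Rational(1, 6)) = Rational(4, 3))
Function('j')(m, t) = Rational(4, 3)
Function('K')(r) = 4 (Function('K')(r) = Mul(Rational(4, 3), Add(1, 2)) = Mul(Rational(4, 3), 3) = 4)
Add(Function('K')(81), Function('x')(Function('q')(C), -582)) = Add(4, Add(339, Mul(-1, Pow(-17, 2)))) = Add(4, Add(339, Mul(-1, 289))) = Add(4, Add(339, -289)) = Add(4, 50) = 54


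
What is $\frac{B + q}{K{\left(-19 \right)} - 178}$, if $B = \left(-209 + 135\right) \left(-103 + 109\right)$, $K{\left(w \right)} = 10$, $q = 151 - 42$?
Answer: $\frac{335}{168} \approx 1.994$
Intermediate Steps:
$q = 109$ ($q = 151 - 42 = 109$)
$B = -444$ ($B = \left(-74\right) 6 = -444$)
$\frac{B + q}{K{\left(-19 \right)} - 178} = \frac{-444 + 109}{10 - 178} = - \frac{335}{-168} = \left(-335\right) \left(- \frac{1}{168}\right) = \frac{335}{168}$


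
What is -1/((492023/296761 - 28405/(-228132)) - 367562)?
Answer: 67700680452/24884076832610783 ≈ 2.7206e-6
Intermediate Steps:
-1/((492023/296761 - 28405/(-228132)) - 367562) = -1/((492023*(1/296761) - 28405*(-1/228132)) - 367562) = -1/((492023/296761 + 28405/228132) - 367562) = -1/(120675687241/67700680452 - 367562) = -1/(-24884076832610783/67700680452) = -1*(-67700680452/24884076832610783) = 67700680452/24884076832610783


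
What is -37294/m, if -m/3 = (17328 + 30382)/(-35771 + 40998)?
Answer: 97467869/71565 ≈ 1361.9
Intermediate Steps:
m = -143130/5227 (m = -3*(17328 + 30382)/(-35771 + 40998) = -143130/5227 ≈ -27.383)
-37294/m = -37294/(-143130/5227) = -37294*(-5227/143130) = 97467869/71565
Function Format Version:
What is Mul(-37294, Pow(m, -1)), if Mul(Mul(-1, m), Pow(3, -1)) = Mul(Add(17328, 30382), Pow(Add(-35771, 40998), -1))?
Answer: Rational(97467869, 71565) ≈ 1361.9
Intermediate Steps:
m = Rational(-143130, 5227) (m = Mul(-3, Mul(Add(17328, 30382), Pow(Add(-35771, 40998), -1))) = Mul(-3, Mul(47710, Pow(5227, -1))) = Mul(-3, Mul(47710, Rational(1, 5227))) = Mul(-3, Rational(47710, 5227)) = Rational(-143130, 5227) ≈ -27.383)
Mul(-37294, Pow(m, -1)) = Mul(-37294, Pow(Rational(-143130, 5227), -1)) = Mul(-37294, Rational(-5227, 143130)) = Rational(97467869, 71565)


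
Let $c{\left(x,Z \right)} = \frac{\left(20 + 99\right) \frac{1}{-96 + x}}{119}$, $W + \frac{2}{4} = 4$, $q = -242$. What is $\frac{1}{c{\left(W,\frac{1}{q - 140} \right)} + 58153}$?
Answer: $\frac{185}{10758303} \approx 1.7196 \cdot 10^{-5}$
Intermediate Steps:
$W = \frac{7}{2}$ ($W = - \frac{1}{2} + 4 = \frac{7}{2} \approx 3.5$)
$c{\left(x,Z \right)} = \frac{1}{-96 + x}$ ($c{\left(x,Z \right)} = \frac{119}{-96 + x} \frac{1}{119} = \frac{1}{-96 + x}$)
$\frac{1}{c{\left(W,\frac{1}{q - 140} \right)} + 58153} = \frac{1}{\frac{1}{-96 + \frac{7}{2}} + 58153} = \frac{1}{\frac{1}{- \frac{185}{2}} + 58153} = \frac{1}{- \frac{2}{185} + 58153} = \frac{1}{\frac{10758303}{185}} = \frac{185}{10758303}$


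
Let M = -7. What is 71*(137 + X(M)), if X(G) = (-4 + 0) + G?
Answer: 8946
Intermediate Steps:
X(G) = -4 + G
71*(137 + X(M)) = 71*(137 + (-4 - 7)) = 71*(137 - 11) = 71*126 = 8946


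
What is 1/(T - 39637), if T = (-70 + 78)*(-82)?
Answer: -1/40293 ≈ -2.4818e-5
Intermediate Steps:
T = -656 (T = 8*(-82) = -656)
1/(T - 39637) = 1/(-656 - 39637) = 1/(-40293) = -1/40293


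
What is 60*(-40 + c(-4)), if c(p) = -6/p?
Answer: -2310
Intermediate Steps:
60*(-40 + c(-4)) = 60*(-40 - 6/(-4)) = 60*(-40 - 6*(-¼)) = 60*(-40 + 3/2) = 60*(-77/2) = -2310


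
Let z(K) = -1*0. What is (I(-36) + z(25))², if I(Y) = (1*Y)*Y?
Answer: 1679616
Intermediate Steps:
z(K) = 0
I(Y) = Y² (I(Y) = Y*Y = Y²)
(I(-36) + z(25))² = ((-36)² + 0)² = (1296 + 0)² = 1296² = 1679616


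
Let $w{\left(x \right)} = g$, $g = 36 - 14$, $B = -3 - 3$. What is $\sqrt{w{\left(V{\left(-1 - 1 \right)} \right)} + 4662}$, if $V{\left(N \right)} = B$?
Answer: $2 \sqrt{1171} \approx 68.44$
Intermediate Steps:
$B = -6$
$g = 22$ ($g = 36 - 14 = 22$)
$V{\left(N \right)} = -6$
$w{\left(x \right)} = 22$
$\sqrt{w{\left(V{\left(-1 - 1 \right)} \right)} + 4662} = \sqrt{22 + 4662} = \sqrt{4684} = 2 \sqrt{1171}$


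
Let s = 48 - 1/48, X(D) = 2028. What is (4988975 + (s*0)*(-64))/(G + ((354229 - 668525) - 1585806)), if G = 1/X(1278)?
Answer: -2023528260/770681371 ≈ -2.6256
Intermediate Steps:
s = 2303/48 (s = 48 - 1*1/48 = 48 - 1/48 = 2303/48 ≈ 47.979)
G = 1/2028 ≈ 0.00049310
(4988975 + (s*0)*(-64))/(G + ((354229 - 668525) - 1585806)) = (4988975 + ((2303/48)*0)*(-64))/(1/2028 + ((354229 - 668525) - 1585806)) = (4988975 + 0*(-64))/(1/2028 + (-314296 - 1585806)) = (4988975 + 0)/(1/2028 - 1900102) = 4988975/(-3853406855/2028) = 4988975*(-2028/3853406855) = -2023528260/770681371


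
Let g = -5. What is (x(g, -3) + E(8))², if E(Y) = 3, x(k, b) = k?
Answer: 4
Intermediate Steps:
(x(g, -3) + E(8))² = (-5 + 3)² = (-2)² = 4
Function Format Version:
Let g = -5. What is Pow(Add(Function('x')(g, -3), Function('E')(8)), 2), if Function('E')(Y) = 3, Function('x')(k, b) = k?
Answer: 4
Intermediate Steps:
Pow(Add(Function('x')(g, -3), Function('E')(8)), 2) = Pow(Add(-5, 3), 2) = Pow(-2, 2) = 4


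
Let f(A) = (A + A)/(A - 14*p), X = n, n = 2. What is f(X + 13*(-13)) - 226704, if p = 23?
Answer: -110857922/489 ≈ -2.2670e+5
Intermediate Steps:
X = 2
f(A) = 2*A/(-322 + A) (f(A) = (A + A)/(A - 14*23) = (2*A)/(A - 322) = (2*A)/(-322 + A) = 2*A/(-322 + A))
f(X + 13*(-13)) - 226704 = 2*(2 + 13*(-13))/(-322 + (2 + 13*(-13))) - 226704 = 2*(2 - 169)/(-322 + (2 - 169)) - 226704 = 2*(-167)/(-322 - 167) - 226704 = 2*(-167)/(-489) - 226704 = 2*(-167)*(-1/489) - 226704 = 334/489 - 226704 = -110857922/489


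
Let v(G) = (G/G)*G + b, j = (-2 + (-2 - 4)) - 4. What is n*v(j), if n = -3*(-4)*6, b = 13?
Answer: 72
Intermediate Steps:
j = -12 (j = (-2 - 6) - 4 = -8 - 4 = -12)
v(G) = 13 + G (v(G) = (G/G)*G + 13 = 1*G + 13 = G + 13 = 13 + G)
n = 72 (n = 12*6 = 72)
n*v(j) = 72*(13 - 12) = 72*1 = 72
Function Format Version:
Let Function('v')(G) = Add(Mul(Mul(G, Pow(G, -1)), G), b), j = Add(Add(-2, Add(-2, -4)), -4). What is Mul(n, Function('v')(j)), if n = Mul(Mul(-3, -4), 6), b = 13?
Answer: 72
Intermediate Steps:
j = -12 (j = Add(Add(-2, -6), -4) = Add(-8, -4) = -12)
Function('v')(G) = Add(13, G) (Function('v')(G) = Add(Mul(Mul(G, Pow(G, -1)), G), 13) = Add(Mul(1, G), 13) = Add(G, 13) = Add(13, G))
n = 72 (n = Mul(12, 6) = 72)
Mul(n, Function('v')(j)) = Mul(72, Add(13, -12)) = Mul(72, 1) = 72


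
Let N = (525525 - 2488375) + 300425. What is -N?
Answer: 1662425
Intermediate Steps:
N = -1662425 (N = -1962850 + 300425 = -1662425)
-N = -1*(-1662425) = 1662425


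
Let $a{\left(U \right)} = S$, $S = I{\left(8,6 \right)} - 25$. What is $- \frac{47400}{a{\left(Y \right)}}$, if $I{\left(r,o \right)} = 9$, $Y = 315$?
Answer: $\frac{5925}{2} \approx 2962.5$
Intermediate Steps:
$S = -16$ ($S = 9 - 25 = -16$)
$a{\left(U \right)} = -16$
$- \frac{47400}{a{\left(Y \right)}} = - \frac{47400}{-16} = \left(-47400\right) \left(- \frac{1}{16}\right) = \frac{5925}{2}$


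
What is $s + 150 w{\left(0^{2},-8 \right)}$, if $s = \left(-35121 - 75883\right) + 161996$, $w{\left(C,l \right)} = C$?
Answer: $50992$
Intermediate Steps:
$s = 50992$ ($s = -111004 + 161996 = 50992$)
$s + 150 w{\left(0^{2},-8 \right)} = 50992 + 150 \cdot 0^{2} = 50992 + 150 \cdot 0 = 50992 + 0 = 50992$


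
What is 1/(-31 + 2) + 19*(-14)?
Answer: -7715/29 ≈ -266.03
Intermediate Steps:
1/(-31 + 2) + 19*(-14) = 1/(-29) - 266 = -1/29 - 266 = -7715/29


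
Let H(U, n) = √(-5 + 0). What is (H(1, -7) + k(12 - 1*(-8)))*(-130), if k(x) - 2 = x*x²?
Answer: -1040260 - 130*I*√5 ≈ -1.0403e+6 - 290.69*I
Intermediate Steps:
H(U, n) = I*√5 (H(U, n) = √(-5) = I*√5)
k(x) = 2 + x³ (k(x) = 2 + x*x² = 2 + x³)
(H(1, -7) + k(12 - 1*(-8)))*(-130) = (I*√5 + (2 + (12 - 1*(-8))³))*(-130) = (I*√5 + (2 + (12 + 8)³))*(-130) = (I*√5 + (2 + 20³))*(-130) = (I*√5 + (2 + 8000))*(-130) = (I*√5 + 8002)*(-130) = (8002 + I*√5)*(-130) = -1040260 - 130*I*√5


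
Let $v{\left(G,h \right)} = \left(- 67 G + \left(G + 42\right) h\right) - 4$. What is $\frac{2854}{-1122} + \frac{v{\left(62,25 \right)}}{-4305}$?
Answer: $- \frac{42839}{19635} \approx -2.1818$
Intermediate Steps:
$v{\left(G,h \right)} = -4 - 67 G + h \left(42 + G\right)$ ($v{\left(G,h \right)} = \left(- 67 G + \left(42 + G\right) h\right) - 4 = \left(- 67 G + h \left(42 + G\right)\right) - 4 = -4 - 67 G + h \left(42 + G\right)$)
$\frac{2854}{-1122} + \frac{v{\left(62,25 \right)}}{-4305} = \frac{2854}{-1122} + \frac{-4 - 4154 + 42 \cdot 25 + 62 \cdot 25}{-4305} = 2854 \left(- \frac{1}{1122}\right) + \left(-4 - 4154 + 1050 + 1550\right) \left(- \frac{1}{4305}\right) = - \frac{1427}{561} - - \frac{38}{105} = - \frac{1427}{561} + \frac{38}{105} = - \frac{42839}{19635}$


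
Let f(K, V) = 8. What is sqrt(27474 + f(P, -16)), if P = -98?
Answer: sqrt(27482) ≈ 165.78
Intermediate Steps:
sqrt(27474 + f(P, -16)) = sqrt(27474 + 8) = sqrt(27482)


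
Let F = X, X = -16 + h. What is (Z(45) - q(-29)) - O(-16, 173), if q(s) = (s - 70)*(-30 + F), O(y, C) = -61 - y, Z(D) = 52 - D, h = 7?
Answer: -3809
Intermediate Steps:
X = -9 (X = -16 + 7 = -9)
F = -9
q(s) = 2730 - 39*s (q(s) = (s - 70)*(-30 - 9) = (-70 + s)*(-39) = 2730 - 39*s)
(Z(45) - q(-29)) - O(-16, 173) = ((52 - 1*45) - (2730 - 39*(-29))) - (-61 - 1*(-16)) = ((52 - 45) - (2730 + 1131)) - (-61 + 16) = (7 - 1*3861) - 1*(-45) = (7 - 3861) + 45 = -3854 + 45 = -3809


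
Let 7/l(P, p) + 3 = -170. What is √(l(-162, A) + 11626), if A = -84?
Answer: √347953343/173 ≈ 107.82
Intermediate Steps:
l(P, p) = -7/173 (l(P, p) = 7/(-3 - 170) = 7/(-173) = 7*(-1/173) = -7/173)
√(l(-162, A) + 11626) = √(-7/173 + 11626) = √(2011291/173) = √347953343/173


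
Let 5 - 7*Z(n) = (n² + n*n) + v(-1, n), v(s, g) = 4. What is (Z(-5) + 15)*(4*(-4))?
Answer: -128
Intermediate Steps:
Z(n) = ⅐ - 2*n²/7 (Z(n) = 5/7 - ((n² + n*n) + 4)/7 = 5/7 - ((n² + n²) + 4)/7 = 5/7 - (2*n² + 4)/7 = 5/7 - (4 + 2*n²)/7 = 5/7 + (-4/7 - 2*n²/7) = ⅐ - 2*n²/7)
(Z(-5) + 15)*(4*(-4)) = ((⅐ - 2/7*(-5)²) + 15)*(4*(-4)) = ((⅐ - 2/7*25) + 15)*(-16) = ((⅐ - 50/7) + 15)*(-16) = (-7 + 15)*(-16) = 8*(-16) = -128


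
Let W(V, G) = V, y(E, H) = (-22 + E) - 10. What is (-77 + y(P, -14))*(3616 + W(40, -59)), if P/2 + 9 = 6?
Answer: -420440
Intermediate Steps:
P = -6 (P = -18 + 2*6 = -18 + 12 = -6)
y(E, H) = -32 + E
(-77 + y(P, -14))*(3616 + W(40, -59)) = (-77 + (-32 - 6))*(3616 + 40) = (-77 - 38)*3656 = -115*3656 = -420440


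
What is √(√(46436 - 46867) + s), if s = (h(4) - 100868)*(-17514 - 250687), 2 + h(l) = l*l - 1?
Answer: √(27049411855 + I*√431) ≈ 1.6447e+5 + 0.e-4*I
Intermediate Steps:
h(l) = -3 + l² (h(l) = -2 + (l*l - 1) = -2 + (l² - 1) = -2 + (-1 + l²) = -3 + l²)
s = 27049411855 (s = ((-3 + 4²) - 100868)*(-17514 - 250687) = ((-3 + 16) - 100868)*(-268201) = (13 - 100868)*(-268201) = -100855*(-268201) = 27049411855)
√(√(46436 - 46867) + s) = √(√(46436 - 46867) + 27049411855) = √(√(-431) + 27049411855) = √(I*√431 + 27049411855) = √(27049411855 + I*√431)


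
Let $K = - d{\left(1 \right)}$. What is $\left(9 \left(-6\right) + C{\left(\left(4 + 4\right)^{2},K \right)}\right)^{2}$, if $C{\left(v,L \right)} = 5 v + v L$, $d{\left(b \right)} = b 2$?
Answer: $19044$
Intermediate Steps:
$d{\left(b \right)} = 2 b$
$K = -2$ ($K = - 2 \cdot 1 = \left(-1\right) 2 = -2$)
$C{\left(v,L \right)} = 5 v + L v$
$\left(9 \left(-6\right) + C{\left(\left(4 + 4\right)^{2},K \right)}\right)^{2} = \left(9 \left(-6\right) + \left(4 + 4\right)^{2} \left(5 - 2\right)\right)^{2} = \left(-54 + 8^{2} \cdot 3\right)^{2} = \left(-54 + 64 \cdot 3\right)^{2} = \left(-54 + 192\right)^{2} = 138^{2} = 19044$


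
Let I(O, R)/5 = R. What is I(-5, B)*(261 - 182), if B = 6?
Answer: 2370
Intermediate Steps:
I(O, R) = 5*R
I(-5, B)*(261 - 182) = (5*6)*(261 - 182) = 30*79 = 2370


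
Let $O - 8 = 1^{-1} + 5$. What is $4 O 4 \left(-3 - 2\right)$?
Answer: $-1120$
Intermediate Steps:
$O = 14$ ($O = 8 + \left(1^{-1} + 5\right) = 8 + \left(1 + 5\right) = 8 + 6 = 14$)
$4 O 4 \left(-3 - 2\right) = 4 \cdot 14 \cdot 4 \left(-3 - 2\right) = 56 \cdot 4 \left(-5\right) = 56 \left(-20\right) = -1120$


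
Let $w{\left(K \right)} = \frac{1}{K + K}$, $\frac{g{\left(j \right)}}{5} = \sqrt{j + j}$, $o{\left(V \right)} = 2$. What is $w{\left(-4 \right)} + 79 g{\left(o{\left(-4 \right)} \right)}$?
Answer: $\frac{6319}{8} \approx 789.88$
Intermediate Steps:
$g{\left(j \right)} = 5 \sqrt{2} \sqrt{j}$ ($g{\left(j \right)} = 5 \sqrt{j + j} = 5 \sqrt{2 j} = 5 \sqrt{2} \sqrt{j}$)
$w{\left(K \right)} = \frac{1}{2 K}$
$w{\left(-4 \right)} + 79 g{\left(o{\left(-4 \right)} \right)} = \frac{1}{2 \left(-4\right)} + 79 \cdot 5 \sqrt{2} \sqrt{2} = \frac{1}{2} \left(- \frac{1}{4}\right) + 79 \cdot 10 = - \frac{1}{8} + 790 = \frac{6319}{8}$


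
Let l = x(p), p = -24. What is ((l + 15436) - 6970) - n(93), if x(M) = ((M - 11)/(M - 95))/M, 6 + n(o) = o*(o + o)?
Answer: -3601013/408 ≈ -8826.0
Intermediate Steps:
n(o) = -6 + 2*o**2 (n(o) = -6 + o*(o + o) = -6 + o*(2*o) = -6 + 2*o**2)
x(M) = (-11 + M)/(M*(-95 + M)) (x(M) = ((-11 + M)/(-95 + M))/M = (-11 + M)/(M*(-95 + M)))
l = -5/408 (l = (-11 - 24)/((-24)*(-95 - 24)) = -1/24*(-35)/(-119) = -1/24*(-1/119)*(-35) = -5/408 ≈ -0.012255)
((l + 15436) - 6970) - n(93) = ((-5/408 + 15436) - 6970) - (-6 + 2*93**2) = (6297883/408 - 6970) - (-6 + 2*8649) = 3454123/408 - (-6 + 17298) = 3454123/408 - 1*17292 = 3454123/408 - 17292 = -3601013/408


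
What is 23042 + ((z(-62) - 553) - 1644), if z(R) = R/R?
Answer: 20846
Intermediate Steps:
z(R) = 1
23042 + ((z(-62) - 553) - 1644) = 23042 + ((1 - 553) - 1644) = 23042 + (-552 - 1644) = 23042 - 2196 = 20846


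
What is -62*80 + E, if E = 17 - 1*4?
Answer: -4947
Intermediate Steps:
E = 13 (E = 17 - 4 = 13)
-62*80 + E = -62*80 + 13 = -4960 + 13 = -4947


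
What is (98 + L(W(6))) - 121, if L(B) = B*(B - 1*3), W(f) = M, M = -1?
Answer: -19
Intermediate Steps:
W(f) = -1
L(B) = B*(-3 + B) (L(B) = B*(B - 3) = B*(-3 + B))
(98 + L(W(6))) - 121 = (98 - (-3 - 1)) - 121 = (98 - 1*(-4)) - 121 = (98 + 4) - 121 = 102 - 121 = -19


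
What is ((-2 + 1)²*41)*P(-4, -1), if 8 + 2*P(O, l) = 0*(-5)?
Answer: -164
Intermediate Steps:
P(O, l) = -4 (P(O, l) = -4 + (0*(-5))/2 = -4 + (½)*0 = -4 + 0 = -4)
((-2 + 1)²*41)*P(-4, -1) = ((-2 + 1)²*41)*(-4) = ((-1)²*41)*(-4) = (1*41)*(-4) = 41*(-4) = -164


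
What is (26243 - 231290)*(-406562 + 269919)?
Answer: 28018237221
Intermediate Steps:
(26243 - 231290)*(-406562 + 269919) = -205047*(-136643) = 28018237221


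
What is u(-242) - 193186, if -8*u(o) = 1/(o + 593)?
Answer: -542466289/2808 ≈ -1.9319e+5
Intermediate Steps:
u(o) = -1/(8*(593 + o)) (u(o) = -1/(8*(o + 593)) = -1/(8*(593 + o)))
u(-242) - 193186 = -1/(4744 + 8*(-242)) - 193186 = -1/(4744 - 1936) - 193186 = -1/2808 - 193186 = -542466289/2808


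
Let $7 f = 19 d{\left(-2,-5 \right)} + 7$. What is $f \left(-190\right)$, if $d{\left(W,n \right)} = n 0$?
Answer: $-190$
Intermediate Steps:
$d{\left(W,n \right)} = 0$
$f = 1$ ($f = \frac{19 \cdot 0 + 7}{7} = \frac{0 + 7}{7} = \frac{1}{7} \cdot 7 = 1$)
$f \left(-190\right) = 1 \left(-190\right) = -190$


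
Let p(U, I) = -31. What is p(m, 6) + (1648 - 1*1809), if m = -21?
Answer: -192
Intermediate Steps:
p(m, 6) + (1648 - 1*1809) = -31 + (1648 - 1*1809) = -31 + (1648 - 1809) = -31 - 161 = -192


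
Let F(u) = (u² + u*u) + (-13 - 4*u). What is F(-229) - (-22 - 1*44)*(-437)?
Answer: 76943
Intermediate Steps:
F(u) = -13 - 4*u + 2*u² (F(u) = (u² + u²) + (-13 - 4*u) = 2*u² + (-13 - 4*u) = -13 - 4*u + 2*u²)
F(-229) - (-22 - 1*44)*(-437) = (-13 - 4*(-229) + 2*(-229)²) - (-22 - 1*44)*(-437) = (-13 + 916 + 2*52441) - (-22 - 44)*(-437) = (-13 + 916 + 104882) - (-66)*(-437) = 105785 - 1*28842 = 105785 - 28842 = 76943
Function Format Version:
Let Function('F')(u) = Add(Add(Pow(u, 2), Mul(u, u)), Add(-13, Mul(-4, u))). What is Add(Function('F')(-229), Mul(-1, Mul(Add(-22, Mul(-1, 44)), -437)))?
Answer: 76943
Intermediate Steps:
Function('F')(u) = Add(-13, Mul(-4, u), Mul(2, Pow(u, 2))) (Function('F')(u) = Add(Add(Pow(u, 2), Pow(u, 2)), Add(-13, Mul(-4, u))) = Add(Mul(2, Pow(u, 2)), Add(-13, Mul(-4, u))) = Add(-13, Mul(-4, u), Mul(2, Pow(u, 2))))
Add(Function('F')(-229), Mul(-1, Mul(Add(-22, Mul(-1, 44)), -437))) = Add(Add(-13, Mul(-4, -229), Mul(2, Pow(-229, 2))), Mul(-1, Mul(Add(-22, Mul(-1, 44)), -437))) = Add(Add(-13, 916, Mul(2, 52441)), Mul(-1, Mul(Add(-22, -44), -437))) = Add(Add(-13, 916, 104882), Mul(-1, Mul(-66, -437))) = Add(105785, Mul(-1, 28842)) = Add(105785, -28842) = 76943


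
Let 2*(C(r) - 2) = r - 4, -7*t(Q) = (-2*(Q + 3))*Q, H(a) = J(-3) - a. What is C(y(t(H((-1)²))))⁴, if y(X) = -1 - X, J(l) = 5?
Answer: 6561/16 ≈ 410.06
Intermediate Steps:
H(a) = 5 - a
t(Q) = -Q*(-6 - 2*Q)/7 (t(Q) = -(-2*(Q + 3))*Q/7 = -(-2*(3 + Q))*Q/7 = -(-6 - 2*Q)*Q/7 = -Q*(-6 - 2*Q)/7)
C(r) = r/2 (C(r) = 2 + (r - 4)/2 = 2 + (-4 + r)/2 = 2 + (-2 + r/2) = r/2)
C(y(t(H((-1)²))))⁴ = ((-1 - 2*(5 - 1*(-1)²)*(3 + (5 - 1*(-1)²))/7)/2)⁴ = ((-1 - 2*(5 - 1*1)*(3 + (5 - 1*1))/7)/2)⁴ = ((-1 - 2*(5 - 1)*(3 + (5 - 1))/7)/2)⁴ = ((-1 - 2*4*(3 + 4)/7)/2)⁴ = ((-1 - 2*4*7/7)/2)⁴ = ((-1 - 1*8)/2)⁴ = ((-1 - 8)/2)⁴ = ((½)*(-9))⁴ = (-9/2)⁴ = 6561/16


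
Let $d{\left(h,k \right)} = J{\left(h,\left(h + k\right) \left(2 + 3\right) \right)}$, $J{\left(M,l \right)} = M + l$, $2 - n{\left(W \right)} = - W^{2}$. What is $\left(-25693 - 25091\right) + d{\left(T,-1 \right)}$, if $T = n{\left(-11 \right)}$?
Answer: $-50051$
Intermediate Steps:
$n{\left(W \right)} = 2 + W^{2}$ ($n{\left(W \right)} = 2 - - W^{2} = 2 + W^{2}$)
$T = 123$ ($T = 2 + \left(-11\right)^{2} = 2 + 121 = 123$)
$d{\left(h,k \right)} = 5 k + 6 h$ ($d{\left(h,k \right)} = h + \left(h + k\right) \left(2 + 3\right) = h + \left(h + k\right) 5 = h + \left(5 h + 5 k\right) = 5 k + 6 h$)
$\left(-25693 - 25091\right) + d{\left(T,-1 \right)} = \left(-25693 - 25091\right) + \left(5 \left(-1\right) + 6 \cdot 123\right) = -50784 + \left(-5 + 738\right) = -50784 + 733 = -50051$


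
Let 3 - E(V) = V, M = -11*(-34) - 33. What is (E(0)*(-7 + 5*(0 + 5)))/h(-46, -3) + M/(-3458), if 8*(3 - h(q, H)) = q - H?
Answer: 1471009/231686 ≈ 6.3492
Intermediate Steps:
M = 341 (M = 374 - 33 = 341)
E(V) = 3 - V
h(q, H) = 3 - q/8 + H/8 (h(q, H) = 3 - (q - H)/8 = 3 + (-q/8 + H/8) = 3 - q/8 + H/8)
(E(0)*(-7 + 5*(0 + 5)))/h(-46, -3) + M/(-3458) = ((3 - 1*0)*(-7 + 5*(0 + 5)))/(3 - ⅛*(-46) + (⅛)*(-3)) + 341/(-3458) = ((3 + 0)*(-7 + 5*5))/(3 + 23/4 - 3/8) + 341*(-1/3458) = (3*(-7 + 25))/(67/8) - 341/3458 = (3*18)*(8/67) - 341/3458 = 54*(8/67) - 341/3458 = 432/67 - 341/3458 = 1471009/231686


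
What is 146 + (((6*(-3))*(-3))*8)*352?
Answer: 152210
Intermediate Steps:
146 + (((6*(-3))*(-3))*8)*352 = 146 + (-18*(-3)*8)*352 = 146 + (54*8)*352 = 146 + 432*352 = 146 + 152064 = 152210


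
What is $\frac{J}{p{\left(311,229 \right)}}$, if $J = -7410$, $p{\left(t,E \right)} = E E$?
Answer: $- \frac{7410}{52441} \approx -0.1413$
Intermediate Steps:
$p{\left(t,E \right)} = E^{2}$
$\frac{J}{p{\left(311,229 \right)}} = - \frac{7410}{229^{2}} = - \frac{7410}{52441}$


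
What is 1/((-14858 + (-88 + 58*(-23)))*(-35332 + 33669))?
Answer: 1/27073640 ≈ 3.6936e-8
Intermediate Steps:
1/((-14858 + (-88 + 58*(-23)))*(-35332 + 33669)) = 1/((-14858 + (-88 - 1334))*(-1663)) = 1/((-14858 - 1422)*(-1663)) = 1/(-16280*(-1663)) = 1/27073640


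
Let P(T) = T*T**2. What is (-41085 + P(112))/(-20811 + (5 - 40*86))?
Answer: -1363843/24246 ≈ -56.250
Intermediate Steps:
P(T) = T**3
(-41085 + P(112))/(-20811 + (5 - 40*86)) = (-41085 + 112**3)/(-20811 + (5 - 40*86)) = (-41085 + 1404928)/(-20811 + (5 - 3440)) = 1363843/(-20811 - 3435) = 1363843/(-24246) = 1363843*(-1/24246) = -1363843/24246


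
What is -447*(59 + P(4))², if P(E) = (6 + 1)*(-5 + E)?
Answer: -1208688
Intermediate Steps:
P(E) = -35 + 7*E (P(E) = 7*(-5 + E) = -35 + 7*E)
-447*(59 + P(4))² = -447*(59 + (-35 + 7*4))² = -447*(59 + (-35 + 28))² = -447*(59 - 7)² = -447*52² = -447*2704 = -1208688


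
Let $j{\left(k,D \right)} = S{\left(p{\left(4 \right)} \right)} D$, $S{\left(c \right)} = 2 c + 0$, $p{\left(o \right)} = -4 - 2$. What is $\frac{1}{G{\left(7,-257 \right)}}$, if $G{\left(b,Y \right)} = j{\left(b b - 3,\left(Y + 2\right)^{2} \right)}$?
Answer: $- \frac{1}{780300} \approx -1.2816 \cdot 10^{-6}$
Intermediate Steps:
$p{\left(o \right)} = -6$
$S{\left(c \right)} = 2 c$
$j{\left(k,D \right)} = - 12 D$ ($j{\left(k,D \right)} = 2 \left(-6\right) D = - 12 D$)
$G{\left(b,Y \right)} = - 12 \left(2 + Y\right)^{2}$ ($G{\left(b,Y \right)} = - 12 \left(Y + 2\right)^{2} = - 12 \left(2 + Y\right)^{2}$)
$\frac{1}{G{\left(7,-257 \right)}} = \frac{1}{\left(-12\right) \left(2 - 257\right)^{2}} = \frac{1}{\left(-12\right) \left(-255\right)^{2}} = \frac{1}{\left(-12\right) 65025} = \frac{1}{-780300} = - \frac{1}{780300}$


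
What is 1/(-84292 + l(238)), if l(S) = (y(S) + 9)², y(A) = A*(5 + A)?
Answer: 1/3345728357 ≈ 2.9889e-10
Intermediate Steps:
l(S) = (9 + S*(5 + S))² (l(S) = (S*(5 + S) + 9)² = (9 + S*(5 + S))²)
1/(-84292 + l(238)) = 1/(-84292 + (9 + 238*(5 + 238))²) = 1/(-84292 + (9 + 238*243)²) = 1/(-84292 + (9 + 57834)²) = 1/(-84292 + 57843²) = 1/(-84292 + 3345812649) = 1/3345728357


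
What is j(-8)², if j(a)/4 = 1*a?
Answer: 1024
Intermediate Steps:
j(a) = 4*a (j(a) = 4*(1*a) = 4*a)
j(-8)² = (4*(-8))² = (-32)² = 1024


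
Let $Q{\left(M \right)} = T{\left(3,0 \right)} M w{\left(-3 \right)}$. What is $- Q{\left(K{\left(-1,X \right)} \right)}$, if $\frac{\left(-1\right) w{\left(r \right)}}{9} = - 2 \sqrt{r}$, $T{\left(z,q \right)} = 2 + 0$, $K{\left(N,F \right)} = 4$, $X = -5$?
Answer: $- 144 i \sqrt{3} \approx - 249.42 i$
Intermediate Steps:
$T{\left(z,q \right)} = 2$
$w{\left(r \right)} = 18 \sqrt{r}$ ($w{\left(r \right)} = - 9 \left(- 2 \sqrt{r}\right) = 18 \sqrt{r}$)
$Q{\left(M \right)} = 36 i M \sqrt{3}$ ($Q{\left(M \right)} = 2 M 18 \sqrt{-3} = 2 M 18 i \sqrt{3} = 36 i M \sqrt{3}$)
$- Q{\left(K{\left(-1,X \right)} \right)} = - 36 i 4 \sqrt{3} = - 144 i \sqrt{3}$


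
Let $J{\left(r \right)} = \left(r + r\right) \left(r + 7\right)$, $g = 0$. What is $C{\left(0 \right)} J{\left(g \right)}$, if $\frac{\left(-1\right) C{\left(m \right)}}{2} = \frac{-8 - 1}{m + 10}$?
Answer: $0$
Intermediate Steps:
$C{\left(m \right)} = \frac{18}{10 + m}$ ($C{\left(m \right)} = - 2 \frac{-8 - 1}{m + 10} = - 2 \left(- \frac{9}{10 + m}\right) = \frac{18}{10 + m}$)
$J{\left(r \right)} = 2 r \left(7 + r\right)$
$C{\left(0 \right)} J{\left(g \right)} = \frac{18}{10 + 0} \cdot 2 \cdot 0 \left(7 + 0\right) = \frac{18}{10} \cdot 2 \cdot 0 \cdot 7 = 18 \cdot \frac{1}{10} \cdot 0 = \frac{9}{5} \cdot 0 = 0$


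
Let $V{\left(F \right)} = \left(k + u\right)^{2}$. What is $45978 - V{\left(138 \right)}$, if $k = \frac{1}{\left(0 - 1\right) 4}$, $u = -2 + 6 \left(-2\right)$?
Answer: $\frac{732399}{16} \approx 45775.0$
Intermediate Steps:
$u = -14$ ($u = -2 - 12 = -14$)
$k = - \frac{1}{4}$ ($k = \frac{1}{-1} \cdot \frac{1}{4} = \left(-1\right) \frac{1}{4} = - \frac{1}{4} \approx -0.25$)
$V{\left(F \right)} = \frac{3249}{16}$ ($V{\left(F \right)} = \left(- \frac{1}{4} - 14\right)^{2} = \left(- \frac{57}{4}\right)^{2} = \frac{3249}{16}$)
$45978 - V{\left(138 \right)} = 45978 - \frac{3249}{16} = \frac{732399}{16}$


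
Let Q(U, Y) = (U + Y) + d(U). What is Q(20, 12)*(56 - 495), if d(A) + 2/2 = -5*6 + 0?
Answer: -439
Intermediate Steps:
d(A) = -31 (d(A) = -1 + (-5*6 + 0) = -1 + (-30 + 0) = -1 - 30 = -31)
Q(U, Y) = -31 + U + Y (Q(U, Y) = (U + Y) - 31 = -31 + U + Y)
Q(20, 12)*(56 - 495) = (-31 + 20 + 12)*(56 - 495) = 1*(-439) = -439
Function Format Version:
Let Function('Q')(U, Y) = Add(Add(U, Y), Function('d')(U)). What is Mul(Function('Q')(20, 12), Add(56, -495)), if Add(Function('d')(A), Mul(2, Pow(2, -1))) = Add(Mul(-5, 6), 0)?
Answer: -439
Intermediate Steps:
Function('d')(A) = -31 (Function('d')(A) = Add(-1, Add(Mul(-5, 6), 0)) = Add(-1, Add(-30, 0)) = Add(-1, -30) = -31)
Function('Q')(U, Y) = Add(-31, U, Y) (Function('Q')(U, Y) = Add(Add(U, Y), -31) = Add(-31, U, Y))
Mul(Function('Q')(20, 12), Add(56, -495)) = Mul(Add(-31, 20, 12), Add(56, -495)) = Mul(1, -439) = -439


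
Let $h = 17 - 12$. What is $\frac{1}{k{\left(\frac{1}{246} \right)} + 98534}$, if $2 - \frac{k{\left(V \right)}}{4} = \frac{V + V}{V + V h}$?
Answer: $\frac{3}{295622} \approx 1.0148 \cdot 10^{-5}$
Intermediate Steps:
$h = 5$ ($h = 17 - 12 = 5$)
$k{\left(V \right)} = \frac{20}{3}$ ($k{\left(V \right)} = 8 - 4 \frac{V + V}{V + V 5} = 8 - 4 \frac{2 V}{V + 5 V} = 8 - 4 \frac{2 V}{6 V} = 8 - 4 \cdot 2 V \frac{1}{6 V} = 8 - \frac{4}{3} = \frac{20}{3}$)
$\frac{1}{k{\left(\frac{1}{246} \right)} + 98534} = \frac{1}{\frac{20}{3} + 98534} = \frac{1}{\frac{295622}{3}} = \frac{3}{295622}$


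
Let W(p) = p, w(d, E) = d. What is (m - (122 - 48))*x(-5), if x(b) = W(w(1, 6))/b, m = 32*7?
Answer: -30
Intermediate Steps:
m = 224
x(b) = 1/b
(m - (122 - 48))*x(-5) = (224 - (122 - 48))/(-5) = (224 - 1*74)*(-⅕) = (224 - 74)*(-⅕) = 150*(-⅕) = -30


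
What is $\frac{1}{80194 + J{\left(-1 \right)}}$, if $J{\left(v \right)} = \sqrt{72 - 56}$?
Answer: $\frac{1}{80198} \approx 1.2469 \cdot 10^{-5}$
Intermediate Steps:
$J{\left(v \right)} = 4$ ($J{\left(v \right)} = \sqrt{16} = 4$)
$\frac{1}{80194 + J{\left(-1 \right)}} = \frac{1}{80194 + 4} = \frac{1}{80198}$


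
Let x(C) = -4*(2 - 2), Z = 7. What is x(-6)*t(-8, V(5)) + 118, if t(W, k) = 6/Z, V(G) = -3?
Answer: 118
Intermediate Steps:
x(C) = 0 (x(C) = -4*0 = 0)
t(W, k) = 6/7
x(-6)*t(-8, V(5)) + 118 = 0*(6/7) + 118 = 0 + 118 = 118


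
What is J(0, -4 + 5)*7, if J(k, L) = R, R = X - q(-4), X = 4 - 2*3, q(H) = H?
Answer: 14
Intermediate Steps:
X = -2 (X = 4 - 6 = -2)
R = 2 (R = -2 - 1*(-4) = -2 + 4 = 2)
J(k, L) = 2
J(0, -4 + 5)*7 = 2*7 = 14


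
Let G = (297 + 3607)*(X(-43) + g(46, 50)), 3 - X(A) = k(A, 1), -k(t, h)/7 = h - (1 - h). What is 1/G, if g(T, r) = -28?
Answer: -1/70272 ≈ -1.4230e-5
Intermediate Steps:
k(t, h) = 7 - 14*h (k(t, h) = -7*(h - (1 - h)) = -7*(h + (-1 + h)) = -7*(-1 + 2*h) = 7 - 14*h)
X(A) = 10 (X(A) = 3 - (7 - 14*1) = 3 - (7 - 14) = 3 - 1*(-7) = 3 + 7 = 10)
G = -70272 (G = (297 + 3607)*(10 - 28) = 3904*(-18) = -70272)
1/G = 1/(-70272) = -1/70272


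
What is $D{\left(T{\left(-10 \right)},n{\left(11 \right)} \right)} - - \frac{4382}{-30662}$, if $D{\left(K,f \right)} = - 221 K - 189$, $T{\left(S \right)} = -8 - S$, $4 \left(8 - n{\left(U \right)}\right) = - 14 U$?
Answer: $- \frac{9676052}{15331} \approx -631.14$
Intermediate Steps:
$n{\left(U \right)} = 8 + \frac{7 U}{2}$ ($n{\left(U \right)} = 8 - \frac{\left(-14\right) U}{4} = 8 + \frac{7 U}{2}$)
$D{\left(K,f \right)} = -189 - 221 K$
$D{\left(T{\left(-10 \right)},n{\left(11 \right)} \right)} - - \frac{4382}{-30662} = \left(-189 - 221 \left(-8 - -10\right)\right) - - \frac{4382}{-30662} = \left(-189 - 221 \left(-8 + 10\right)\right) - \left(-4382\right) \left(- \frac{1}{30662}\right) = \left(-189 - 442\right) - \frac{2191}{15331} = -631 - \frac{2191}{15331} = - \frac{9676052}{15331}$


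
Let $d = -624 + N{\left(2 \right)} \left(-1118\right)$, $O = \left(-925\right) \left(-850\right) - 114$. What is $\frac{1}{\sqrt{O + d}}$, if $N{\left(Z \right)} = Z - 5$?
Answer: $\frac{\sqrt{788866}}{788866} \approx 0.0011259$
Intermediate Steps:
$N{\left(Z \right)} = -5 + Z$
$O = 786136$ ($O = 786250 - 114 = 786136$)
$d = 2730$ ($d = -624 + \left(-5 + 2\right) \left(-1118\right) = -624 - -3354 = -624 + 3354 = 2730$)
$\frac{1}{\sqrt{O + d}} = \frac{1}{\sqrt{786136 + 2730}} = \frac{1}{\sqrt{788866}} = \frac{\sqrt{788866}}{788866}$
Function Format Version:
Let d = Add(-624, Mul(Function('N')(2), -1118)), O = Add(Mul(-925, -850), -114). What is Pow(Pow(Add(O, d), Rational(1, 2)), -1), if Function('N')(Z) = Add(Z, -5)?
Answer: Mul(Rational(1, 788866), Pow(788866, Rational(1, 2))) ≈ 0.0011259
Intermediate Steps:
Function('N')(Z) = Add(-5, Z)
O = 786136 (O = Add(786250, -114) = 786136)
d = 2730 (d = Add(-624, Mul(Add(-5, 2), -1118)) = Add(-624, Mul(-3, -1118)) = Add(-624, 3354) = 2730)
Pow(Pow(Add(O, d), Rational(1, 2)), -1) = Pow(Pow(Add(786136, 2730), Rational(1, 2)), -1) = Pow(Pow(788866, Rational(1, 2)), -1) = Mul(Rational(1, 788866), Pow(788866, Rational(1, 2)))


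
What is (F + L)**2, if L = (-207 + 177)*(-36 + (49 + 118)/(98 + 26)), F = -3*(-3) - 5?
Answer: 4186478209/3844 ≈ 1.0891e+6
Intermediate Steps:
F = 4 (F = 9 - 5 = 4)
L = 64455/62 (L = -30*(-36 + 167/124) = -30*(-4297/124) = 64455/62 ≈ 1039.6)
(F + L)**2 = (4 + 64455/62)**2 = (64703/62)**2 = 4186478209/3844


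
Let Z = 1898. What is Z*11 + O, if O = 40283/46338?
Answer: 967485047/46338 ≈ 20879.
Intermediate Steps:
O = 40283/46338 (O = 40283*(1/46338) = 40283/46338 ≈ 0.86933)
Z*11 + O = 1898*11 + 40283/46338 = 20878 + 40283/46338 = 967485047/46338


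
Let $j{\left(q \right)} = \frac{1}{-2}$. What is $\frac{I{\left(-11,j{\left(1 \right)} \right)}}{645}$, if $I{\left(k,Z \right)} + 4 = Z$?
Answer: $- \frac{3}{430} \approx -0.0069767$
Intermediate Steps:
$j{\left(q \right)} = - \frac{1}{2}$
$I{\left(k,Z \right)} = -4 + Z$
$\frac{I{\left(-11,j{\left(1 \right)} \right)}}{645} = \frac{-4 - \frac{1}{2}}{645} = \left(- \frac{9}{2}\right) \frac{1}{645} = - \frac{3}{430}$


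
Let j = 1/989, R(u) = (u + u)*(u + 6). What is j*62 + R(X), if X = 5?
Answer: 108852/989 ≈ 110.06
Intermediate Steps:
R(u) = 2*u*(6 + u) (R(u) = (2*u)*(6 + u) = 2*u*(6 + u))
j = 1/989 ≈ 0.0010111
j*62 + R(X) = (1/989)*62 + 2*5*(6 + 5) = 62/989 + 2*5*11 = 62/989 + 110 = 108852/989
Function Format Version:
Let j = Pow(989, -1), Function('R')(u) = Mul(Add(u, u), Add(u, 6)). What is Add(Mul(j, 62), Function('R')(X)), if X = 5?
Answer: Rational(108852, 989) ≈ 110.06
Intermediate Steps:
Function('R')(u) = Mul(2, u, Add(6, u)) (Function('R')(u) = Mul(Mul(2, u), Add(6, u)) = Mul(2, u, Add(6, u)))
j = Rational(1, 989) ≈ 0.0010111
Add(Mul(j, 62), Function('R')(X)) = Add(Mul(Rational(1, 989), 62), Mul(2, 5, Add(6, 5))) = Add(Rational(62, 989), Mul(2, 5, 11)) = Add(Rational(62, 989), 110) = Rational(108852, 989)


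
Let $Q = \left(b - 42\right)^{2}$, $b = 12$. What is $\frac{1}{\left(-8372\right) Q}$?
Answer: $- \frac{1}{7534800} \approx -1.3272 \cdot 10^{-7}$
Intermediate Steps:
$Q = 900$ ($Q = \left(12 - 42\right)^{2} = \left(-30\right)^{2} = 900$)
$\frac{1}{\left(-8372\right) Q} = \frac{1}{\left(-8372\right) 900} = \left(- \frac{1}{8372}\right) \frac{1}{900} = - \frac{1}{7534800}$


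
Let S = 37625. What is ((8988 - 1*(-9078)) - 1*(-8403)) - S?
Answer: -11156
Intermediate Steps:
((8988 - 1*(-9078)) - 1*(-8403)) - S = ((8988 - 1*(-9078)) - 1*(-8403)) - 1*37625 = ((8988 + 9078) + 8403) - 37625 = (18066 + 8403) - 37625 = 26469 - 37625 = -11156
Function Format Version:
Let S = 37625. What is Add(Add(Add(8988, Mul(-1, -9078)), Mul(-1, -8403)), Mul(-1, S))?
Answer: -11156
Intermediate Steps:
Add(Add(Add(8988, Mul(-1, -9078)), Mul(-1, -8403)), Mul(-1, S)) = Add(Add(Add(8988, Mul(-1, -9078)), Mul(-1, -8403)), Mul(-1, 37625)) = Add(Add(Add(8988, 9078), 8403), -37625) = Add(Add(18066, 8403), -37625) = Add(26469, -37625) = -11156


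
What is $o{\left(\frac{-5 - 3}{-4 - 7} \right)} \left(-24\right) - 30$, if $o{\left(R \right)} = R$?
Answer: $- \frac{522}{11} \approx -47.455$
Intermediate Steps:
$o{\left(\frac{-5 - 3}{-4 - 7} \right)} \left(-24\right) - 30 = \frac{-5 - 3}{-4 - 7} \left(-24\right) - 30 = - \frac{8}{-4 - 7} \left(-24\right) - 30 = - \frac{8}{-11} \left(-24\right) - 30 = \left(-8\right) \left(- \frac{1}{11}\right) \left(-24\right) - 30 = \frac{8}{11} \left(-24\right) - 30 = - \frac{192}{11} - 30 = - \frac{522}{11}$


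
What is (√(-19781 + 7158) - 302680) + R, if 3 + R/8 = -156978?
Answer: -1558528 + I*√12623 ≈ -1.5585e+6 + 112.35*I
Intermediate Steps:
R = -1255848 (R = -24 + 8*(-156978) = -24 - 1255824 = -1255848)
(√(-19781 + 7158) - 302680) + R = (√(-19781 + 7158) - 302680) - 1255848 = (√(-12623) - 302680) - 1255848 = (I*√12623 - 302680) - 1255848 = (-302680 + I*√12623) - 1255848 = -1558528 + I*√12623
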